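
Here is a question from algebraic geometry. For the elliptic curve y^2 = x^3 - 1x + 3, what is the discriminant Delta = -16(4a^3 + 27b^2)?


Compute each component:
4a^3 = 4*(-1)^3 = 4*(-1) = -4
27b^2 = 27*3^2 = 27*9 = 243
4a^3 + 27b^2 = -4 + 243 = 239
Delta = -16*239 = -3824

-3824


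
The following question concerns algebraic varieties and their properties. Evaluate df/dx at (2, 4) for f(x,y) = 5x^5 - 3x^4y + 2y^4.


df/dx = 5*5*x^4 + 4*(-3)*x^3*y
At (2,4): 5*5*2^4 + 4*(-3)*2^3*4
= 400 - 384
= 16

16


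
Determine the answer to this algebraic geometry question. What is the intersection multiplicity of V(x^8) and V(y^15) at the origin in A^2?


The intersection multiplicity of V(x^a) and V(y^b) at the origin is:
I(O; V(x^8), V(y^15)) = dim_k(k[x,y]/(x^8, y^15))
A basis for k[x,y]/(x^8, y^15) is the set of monomials x^i * y^j
where 0 <= i < 8 and 0 <= j < 15.
The number of such monomials is 8 * 15 = 120

120


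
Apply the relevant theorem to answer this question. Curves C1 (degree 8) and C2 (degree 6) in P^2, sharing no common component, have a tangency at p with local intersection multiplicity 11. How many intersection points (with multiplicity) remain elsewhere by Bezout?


By Bezout's theorem, the total intersection number is d1 * d2.
Total = 8 * 6 = 48
Intersection multiplicity at p = 11
Remaining intersections = 48 - 11 = 37

37


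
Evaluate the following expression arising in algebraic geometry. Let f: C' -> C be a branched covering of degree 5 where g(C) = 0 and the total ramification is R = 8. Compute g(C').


Riemann-Hurwitz formula: 2g' - 2 = d(2g - 2) + R
Given: d = 5, g = 0, R = 8
2g' - 2 = 5*(2*0 - 2) + 8
2g' - 2 = 5*(-2) + 8
2g' - 2 = -10 + 8 = -2
2g' = 0
g' = 0

0


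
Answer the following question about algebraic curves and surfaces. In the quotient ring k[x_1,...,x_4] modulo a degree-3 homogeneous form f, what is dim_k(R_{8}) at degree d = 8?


For R = k[x_1,...,x_n]/(f) with f homogeneous of degree e:
The Hilbert series is (1 - t^e)/(1 - t)^n.
So h(d) = C(d+n-1, n-1) - C(d-e+n-1, n-1) for d >= e.
With n=4, e=3, d=8:
C(8+4-1, 4-1) = C(11, 3) = 165
C(8-3+4-1, 4-1) = C(8, 3) = 56
h(8) = 165 - 56 = 109

109


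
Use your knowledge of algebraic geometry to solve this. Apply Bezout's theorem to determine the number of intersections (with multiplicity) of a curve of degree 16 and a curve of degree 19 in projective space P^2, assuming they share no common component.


Bezout's theorem states the intersection count equals the product of degrees.
Intersection count = 16 * 19 = 304

304


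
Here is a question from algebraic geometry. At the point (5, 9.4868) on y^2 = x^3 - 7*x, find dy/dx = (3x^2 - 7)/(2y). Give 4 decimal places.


Using implicit differentiation of y^2 = x^3 - 7*x:
2y * dy/dx = 3x^2 - 7
dy/dx = (3x^2 - 7)/(2y)
Numerator: 3*5^2 - 7 = 68
Denominator: 2*9.4868 = 18.9736
dy/dx = 68/18.9736 = 3.5839

3.5839


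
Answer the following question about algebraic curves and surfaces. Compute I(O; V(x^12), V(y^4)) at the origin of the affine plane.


The intersection multiplicity of V(x^a) and V(y^b) at the origin is:
I(O; V(x^12), V(y^4)) = dim_k(k[x,y]/(x^12, y^4))
A basis for k[x,y]/(x^12, y^4) is the set of monomials x^i * y^j
where 0 <= i < 12 and 0 <= j < 4.
The number of such monomials is 12 * 4 = 48

48


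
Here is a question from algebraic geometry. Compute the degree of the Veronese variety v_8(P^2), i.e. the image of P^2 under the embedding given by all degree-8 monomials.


The Veronese variety v_8(P^2) has degree d^r.
d^r = 8^2 = 64

64


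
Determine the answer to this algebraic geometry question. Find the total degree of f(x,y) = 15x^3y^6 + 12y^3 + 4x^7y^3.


Examine each term for its total degree (sum of exponents).
  Term '15x^3y^6' has total degree 3+6 = 9.
  Term '12y^3' has total degree 0+3 = 3.
  Term '4x^7y^3' has total degree 7+3 = 10.
The maximum total degree among all terms is 10.

10


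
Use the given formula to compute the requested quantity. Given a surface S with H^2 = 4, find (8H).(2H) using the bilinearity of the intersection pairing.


Using bilinearity of the intersection pairing on a surface S:
(aH).(bH) = ab * (H.H)
We have H^2 = 4.
D.E = (8H).(2H) = 8*2*4
= 16*4
= 64

64


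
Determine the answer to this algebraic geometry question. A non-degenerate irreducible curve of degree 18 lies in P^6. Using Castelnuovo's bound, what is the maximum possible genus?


Castelnuovo's bound: write d - 1 = m(r-1) + epsilon with 0 <= epsilon < r-1.
d - 1 = 18 - 1 = 17
r - 1 = 6 - 1 = 5
17 = 3*5 + 2, so m = 3, epsilon = 2
pi(d, r) = m(m-1)(r-1)/2 + m*epsilon
= 3*2*5/2 + 3*2
= 30/2 + 6
= 15 + 6 = 21

21


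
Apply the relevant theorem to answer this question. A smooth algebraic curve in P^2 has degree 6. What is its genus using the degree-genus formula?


Using the genus formula for smooth plane curves:
g = (d-1)(d-2)/2
g = (6-1)(6-2)/2
g = 5*4/2
g = 20/2 = 10

10


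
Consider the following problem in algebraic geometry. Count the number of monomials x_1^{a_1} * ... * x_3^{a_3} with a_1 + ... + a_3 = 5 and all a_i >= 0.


The number of degree-5 monomials in 3 variables is C(d+n-1, n-1).
= C(5+3-1, 3-1) = C(7, 2)
= 21

21


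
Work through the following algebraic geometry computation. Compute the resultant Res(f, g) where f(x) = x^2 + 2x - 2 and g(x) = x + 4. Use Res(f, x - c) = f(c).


For Res(f, x - c), we evaluate f at x = c.
f(-4) = (-4)^2 + 2*(-4) - 2
= 16 - 8 - 2
= 8 - 2 = 6
Res(f, g) = 6

6


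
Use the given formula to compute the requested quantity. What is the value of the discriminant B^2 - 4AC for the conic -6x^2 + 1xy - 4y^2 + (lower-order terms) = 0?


The discriminant of a conic Ax^2 + Bxy + Cy^2 + ... = 0 is B^2 - 4AC.
B^2 = 1^2 = 1
4AC = 4*(-6)*(-4) = 96
Discriminant = 1 - 96 = -95

-95


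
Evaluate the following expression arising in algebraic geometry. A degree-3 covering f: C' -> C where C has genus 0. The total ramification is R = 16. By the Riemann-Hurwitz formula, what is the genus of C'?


Riemann-Hurwitz formula: 2g' - 2 = d(2g - 2) + R
Given: d = 3, g = 0, R = 16
2g' - 2 = 3*(2*0 - 2) + 16
2g' - 2 = 3*(-2) + 16
2g' - 2 = -6 + 16 = 10
2g' = 12
g' = 6

6


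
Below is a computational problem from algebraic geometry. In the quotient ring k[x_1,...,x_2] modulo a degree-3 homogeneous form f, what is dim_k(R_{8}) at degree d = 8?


For R = k[x_1,...,x_n]/(f) with f homogeneous of degree e:
The Hilbert series is (1 - t^e)/(1 - t)^n.
So h(d) = C(d+n-1, n-1) - C(d-e+n-1, n-1) for d >= e.
With n=2, e=3, d=8:
C(8+2-1, 2-1) = C(9, 1) = 9
C(8-3+2-1, 2-1) = C(6, 1) = 6
h(8) = 9 - 6 = 3

3


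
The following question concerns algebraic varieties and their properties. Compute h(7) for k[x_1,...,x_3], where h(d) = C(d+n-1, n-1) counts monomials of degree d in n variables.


The Hilbert function for the polynomial ring in 3 variables is:
h(d) = C(d+n-1, n-1)
h(7) = C(7+3-1, 3-1) = C(9, 2)
= 9! / (2! * 7!)
= 36

36


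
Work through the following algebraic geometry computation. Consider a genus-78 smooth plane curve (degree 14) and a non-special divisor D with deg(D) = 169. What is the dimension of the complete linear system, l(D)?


First, compute the genus of a smooth plane curve of degree 14:
g = (d-1)(d-2)/2 = (14-1)(14-2)/2 = 78
For a non-special divisor D (i.e., h^1(D) = 0), Riemann-Roch gives:
l(D) = deg(D) - g + 1
Since deg(D) = 169 >= 2g - 1 = 155, D is non-special.
l(D) = 169 - 78 + 1 = 92

92


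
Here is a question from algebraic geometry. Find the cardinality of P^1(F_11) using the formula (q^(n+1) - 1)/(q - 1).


P^1(F_11) has (q^(n+1) - 1)/(q - 1) points.
= 11^1 + 11^0
= 11 + 1
= 12

12


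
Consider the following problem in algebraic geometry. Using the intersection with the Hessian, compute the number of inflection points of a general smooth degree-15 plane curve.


For a general smooth plane curve C of degree d, the inflection points are
the intersection of C with its Hessian curve, which has degree 3(d-2).
By Bezout, the total intersection number is d * 3(d-2) = 15 * 39 = 585.
For a general curve every flex is ordinary, so each contributes
multiplicity 1 to C·Hess(C), and the number of distinct inflection
points is 3d(d-2).
Inflection points = 3*15*(15-2) = 3*15*13 = 585

585


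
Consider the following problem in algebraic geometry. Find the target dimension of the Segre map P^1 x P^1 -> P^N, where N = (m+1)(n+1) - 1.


The Segre embedding maps P^m x P^n into P^N via
all products of coordinates from each factor.
N = (m+1)(n+1) - 1
N = (1+1)(1+1) - 1
N = 2*2 - 1
N = 4 - 1 = 3

3


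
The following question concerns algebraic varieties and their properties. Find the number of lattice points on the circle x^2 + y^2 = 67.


Systematically check integer values of x where x^2 <= 67.
For each valid x, check if 67 - x^2 is a perfect square.
Total integer solutions found: 0

0


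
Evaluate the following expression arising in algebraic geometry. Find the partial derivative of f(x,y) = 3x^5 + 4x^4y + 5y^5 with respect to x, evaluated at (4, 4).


df/dx = 5*3*x^4 + 4*4*x^3*y
At (4,4): 5*3*4^4 + 4*4*4^3*4
= 3840 + 4096
= 7936

7936


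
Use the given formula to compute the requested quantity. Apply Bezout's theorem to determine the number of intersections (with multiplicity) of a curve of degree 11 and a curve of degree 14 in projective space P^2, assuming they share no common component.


Bezout's theorem states the intersection count equals the product of degrees.
Intersection count = 11 * 14 = 154

154


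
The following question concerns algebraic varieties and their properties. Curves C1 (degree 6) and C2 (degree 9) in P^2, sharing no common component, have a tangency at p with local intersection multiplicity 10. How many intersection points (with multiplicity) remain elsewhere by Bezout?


By Bezout's theorem, the total intersection number is d1 * d2.
Total = 6 * 9 = 54
Intersection multiplicity at p = 10
Remaining intersections = 54 - 10 = 44

44


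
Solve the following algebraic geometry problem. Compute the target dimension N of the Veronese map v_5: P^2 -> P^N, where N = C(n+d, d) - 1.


The Veronese embedding v_d: P^n -> P^N maps each point to all
degree-d monomials in n+1 homogeneous coordinates.
N = C(n+d, d) - 1
N = C(2+5, 5) - 1
N = C(7, 5) - 1
C(7, 5) = 21
N = 21 - 1 = 20

20


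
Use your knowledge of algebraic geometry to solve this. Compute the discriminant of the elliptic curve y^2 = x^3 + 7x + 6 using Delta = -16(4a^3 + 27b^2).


Compute each component:
4a^3 = 4*7^3 = 4*343 = 1372
27b^2 = 27*6^2 = 27*36 = 972
4a^3 + 27b^2 = 1372 + 972 = 2344
Delta = -16*2344 = -37504

-37504


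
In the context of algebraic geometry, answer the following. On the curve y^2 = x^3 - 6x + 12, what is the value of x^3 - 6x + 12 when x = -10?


Compute x^3 - 6x + 12 at x = -10:
x^3 = (-10)^3 = -1000
(-6)*x = (-6)*(-10) = 60
Sum: -1000 + 60 + 12 = -928

-928


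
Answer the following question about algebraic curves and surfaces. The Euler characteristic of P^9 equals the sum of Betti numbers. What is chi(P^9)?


The complex projective space P^9 has one cell in each even real dimension 0, 2, ..., 18.
The cohomology groups are H^{2k}(P^9) = Z for k = 0,...,9, and 0 otherwise.
Euler characteristic = sum of Betti numbers = 1 per even-dimensional cohomology group.
chi(P^9) = 9 + 1 = 10

10


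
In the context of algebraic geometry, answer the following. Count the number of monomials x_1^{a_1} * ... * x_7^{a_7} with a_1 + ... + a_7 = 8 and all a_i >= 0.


The number of degree-8 monomials in 7 variables is C(d+n-1, n-1).
= C(8+7-1, 7-1) = C(14, 6)
= 3003

3003


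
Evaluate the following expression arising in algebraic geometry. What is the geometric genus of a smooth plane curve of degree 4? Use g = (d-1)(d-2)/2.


Using the genus formula for smooth plane curves:
g = (d-1)(d-2)/2
g = (4-1)(4-2)/2
g = 3*2/2
g = 6/2 = 3

3


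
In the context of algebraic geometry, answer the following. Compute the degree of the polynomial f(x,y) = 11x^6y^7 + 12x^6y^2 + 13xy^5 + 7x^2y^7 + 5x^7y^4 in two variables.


Examine each term for its total degree (sum of exponents).
  Term '11x^6y^7' has total degree 6+7 = 13.
  Term '12x^6y^2' has total degree 6+2 = 8.
  Term '13xy^5' has total degree 1+5 = 6.
  Term '7x^2y^7' has total degree 2+7 = 9.
  Term '5x^7y^4' has total degree 7+4 = 11.
The maximum total degree among all terms is 13.

13


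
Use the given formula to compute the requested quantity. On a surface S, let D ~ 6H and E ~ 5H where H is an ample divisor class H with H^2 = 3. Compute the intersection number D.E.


Using bilinearity of the intersection pairing on a surface S:
(aH).(bH) = ab * (H.H)
We have H^2 = 3.
D.E = (6H).(5H) = 6*5*3
= 30*3
= 90

90


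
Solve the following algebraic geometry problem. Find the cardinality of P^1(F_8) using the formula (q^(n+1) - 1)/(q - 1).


P^1(F_8) has (q^(n+1) - 1)/(q - 1) points.
= 8^1 + 8^0
= 8 + 1
= 9

9


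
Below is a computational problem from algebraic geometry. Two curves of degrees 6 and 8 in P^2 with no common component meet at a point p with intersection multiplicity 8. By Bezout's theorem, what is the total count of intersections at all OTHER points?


By Bezout's theorem, the total intersection number is d1 * d2.
Total = 6 * 8 = 48
Intersection multiplicity at p = 8
Remaining intersections = 48 - 8 = 40

40


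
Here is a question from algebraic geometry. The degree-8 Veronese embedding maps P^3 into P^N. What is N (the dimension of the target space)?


The Veronese embedding v_d: P^n -> P^N maps each point to all
degree-d monomials in n+1 homogeneous coordinates.
N = C(n+d, d) - 1
N = C(3+8, 8) - 1
N = C(11, 8) - 1
C(11, 8) = 165
N = 165 - 1 = 164

164


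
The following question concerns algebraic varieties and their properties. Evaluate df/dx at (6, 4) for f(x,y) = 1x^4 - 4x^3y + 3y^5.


df/dx = 4*1*x^3 + 3*(-4)*x^2*y
At (6,4): 4*1*6^3 + 3*(-4)*6^2*4
= 864 - 1728
= -864

-864


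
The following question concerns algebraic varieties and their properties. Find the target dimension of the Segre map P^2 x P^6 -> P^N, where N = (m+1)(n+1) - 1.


The Segre embedding maps P^m x P^n into P^N via
all products of coordinates from each factor.
N = (m+1)(n+1) - 1
N = (2+1)(6+1) - 1
N = 3*7 - 1
N = 21 - 1 = 20

20


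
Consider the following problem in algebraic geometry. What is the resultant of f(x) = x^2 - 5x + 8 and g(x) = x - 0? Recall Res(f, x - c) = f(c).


For Res(f, x - c), we evaluate f at x = c.
f(0) = 0^2 - 5*0 + 8
= 0 + 0 + 8
= 0 + 8 = 8
Res(f, g) = 8

8


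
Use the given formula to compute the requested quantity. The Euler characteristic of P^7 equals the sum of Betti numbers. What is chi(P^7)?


The complex projective space P^7 has one cell in each even real dimension 0, 2, ..., 14.
The cohomology groups are H^{2k}(P^7) = Z for k = 0,...,7, and 0 otherwise.
Euler characteristic = sum of Betti numbers = 1 per even-dimensional cohomology group.
chi(P^7) = 7 + 1 = 8

8


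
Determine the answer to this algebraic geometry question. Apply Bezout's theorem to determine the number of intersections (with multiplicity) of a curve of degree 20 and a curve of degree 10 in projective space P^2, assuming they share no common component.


Bezout's theorem states the intersection count equals the product of degrees.
Intersection count = 20 * 10 = 200

200


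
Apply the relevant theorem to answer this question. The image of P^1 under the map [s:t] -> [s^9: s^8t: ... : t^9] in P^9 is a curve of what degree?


The rational normal curve in P^9 is the image of P^1 under the 9-uple Veronese.
A general hyperplane in P^9 pulls back to a degree-9 form on P^1, which has 9 zeros,
so the curve meets a general hyperplane in 9 points. Degree = 9.

9


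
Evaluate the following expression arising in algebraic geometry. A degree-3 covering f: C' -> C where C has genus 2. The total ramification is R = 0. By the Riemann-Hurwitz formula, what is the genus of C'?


Riemann-Hurwitz formula: 2g' - 2 = d(2g - 2) + R
Given: d = 3, g = 2, R = 0
2g' - 2 = 3*(2*2 - 2) + 0
2g' - 2 = 3*2 + 0
2g' - 2 = 6 + 0 = 6
2g' = 8
g' = 4

4


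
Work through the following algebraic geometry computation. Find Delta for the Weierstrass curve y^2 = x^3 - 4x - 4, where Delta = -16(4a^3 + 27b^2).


Compute each component:
4a^3 = 4*(-4)^3 = 4*(-64) = -256
27b^2 = 27*(-4)^2 = 27*16 = 432
4a^3 + 27b^2 = -256 + 432 = 176
Delta = -16*176 = -2816

-2816


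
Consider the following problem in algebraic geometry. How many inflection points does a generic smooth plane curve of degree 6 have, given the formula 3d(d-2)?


For a general smooth plane curve C of degree d, the inflection points are
the intersection of C with its Hessian curve, which has degree 3(d-2).
By Bezout, the total intersection number is d * 3(d-2) = 6 * 12 = 72.
For a general curve every flex is ordinary, so each contributes
multiplicity 1 to C·Hess(C), and the number of distinct inflection
points is 3d(d-2).
Inflection points = 3*6*(6-2) = 3*6*4 = 72

72


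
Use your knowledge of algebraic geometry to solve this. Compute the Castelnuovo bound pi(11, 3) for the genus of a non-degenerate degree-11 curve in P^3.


Castelnuovo's bound: write d - 1 = m(r-1) + epsilon with 0 <= epsilon < r-1.
d - 1 = 11 - 1 = 10
r - 1 = 3 - 1 = 2
10 = 5*2 + 0, so m = 5, epsilon = 0
pi(d, r) = m(m-1)(r-1)/2 + m*epsilon
= 5*4*2/2 + 5*0
= 40/2 + 0
= 20 + 0 = 20

20


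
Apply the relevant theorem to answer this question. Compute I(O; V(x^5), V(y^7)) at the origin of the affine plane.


The intersection multiplicity of V(x^a) and V(y^b) at the origin is:
I(O; V(x^5), V(y^7)) = dim_k(k[x,y]/(x^5, y^7))
A basis for k[x,y]/(x^5, y^7) is the set of monomials x^i * y^j
where 0 <= i < 5 and 0 <= j < 7.
The number of such monomials is 5 * 7 = 35

35


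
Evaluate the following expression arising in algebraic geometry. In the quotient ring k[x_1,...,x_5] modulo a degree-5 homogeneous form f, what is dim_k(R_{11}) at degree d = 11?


For R = k[x_1,...,x_n]/(f) with f homogeneous of degree e:
The Hilbert series is (1 - t^e)/(1 - t)^n.
So h(d) = C(d+n-1, n-1) - C(d-e+n-1, n-1) for d >= e.
With n=5, e=5, d=11:
C(11+5-1, 5-1) = C(15, 4) = 1365
C(11-5+5-1, 5-1) = C(10, 4) = 210
h(11) = 1365 - 210 = 1155

1155


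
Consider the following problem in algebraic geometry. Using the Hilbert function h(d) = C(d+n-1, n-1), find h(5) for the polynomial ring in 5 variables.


The Hilbert function for the polynomial ring in 5 variables is:
h(d) = C(d+n-1, n-1)
h(5) = C(5+5-1, 5-1) = C(9, 4)
= 9! / (4! * 5!)
= 126

126


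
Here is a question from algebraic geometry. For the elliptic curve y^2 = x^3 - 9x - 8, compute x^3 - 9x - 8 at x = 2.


Compute x^3 - 9x - 8 at x = 2:
x^3 = 2^3 = 8
(-9)*x = (-9)*2 = -18
Sum: 8 - 18 - 8 = -18

-18


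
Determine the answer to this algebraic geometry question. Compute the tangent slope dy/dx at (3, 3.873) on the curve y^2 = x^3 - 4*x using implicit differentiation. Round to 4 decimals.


Using implicit differentiation of y^2 = x^3 - 4*x:
2y * dy/dx = 3x^2 - 4
dy/dx = (3x^2 - 4)/(2y)
Numerator: 3*3^2 - 4 = 23
Denominator: 2*3.873 = 7.746
dy/dx = 23/7.746 = 2.9693

2.9693


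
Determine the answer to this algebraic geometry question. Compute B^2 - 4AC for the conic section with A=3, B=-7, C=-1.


The discriminant of a conic Ax^2 + Bxy + Cy^2 + ... = 0 is B^2 - 4AC.
B^2 = (-7)^2 = 49
4AC = 4*3*(-1) = -12
Discriminant = 49 + 12 = 61

61


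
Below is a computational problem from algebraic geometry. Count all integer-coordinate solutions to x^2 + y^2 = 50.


Systematically check integer values of x where x^2 <= 50.
For each valid x, check if 50 - x^2 is a perfect square.
x=1: 50 - 1 = 49, sqrt = 7 (valid)
x=5: 50 - 25 = 25, sqrt = 5 (valid)
x=7: 50 - 49 = 1, sqrt = 1 (valid)
Total integer solutions found: 12

12


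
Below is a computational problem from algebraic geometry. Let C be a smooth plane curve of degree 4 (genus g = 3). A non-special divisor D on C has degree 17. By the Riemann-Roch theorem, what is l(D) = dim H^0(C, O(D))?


First, compute the genus of a smooth plane curve of degree 4:
g = (d-1)(d-2)/2 = (4-1)(4-2)/2 = 3
For a non-special divisor D (i.e., h^1(D) = 0), Riemann-Roch gives:
l(D) = deg(D) - g + 1
Since deg(D) = 17 >= 2g - 1 = 5, D is non-special.
l(D) = 17 - 3 + 1 = 15

15


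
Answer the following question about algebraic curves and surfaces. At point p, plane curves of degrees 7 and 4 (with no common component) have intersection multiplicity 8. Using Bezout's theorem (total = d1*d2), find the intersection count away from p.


By Bezout's theorem, the total intersection number is d1 * d2.
Total = 7 * 4 = 28
Intersection multiplicity at p = 8
Remaining intersections = 28 - 8 = 20

20


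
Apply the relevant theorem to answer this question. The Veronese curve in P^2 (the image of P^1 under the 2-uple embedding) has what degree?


The rational normal curve in P^2 is the image of P^1 under the 2-uple Veronese.
A general hyperplane in P^2 pulls back to a degree-2 form on P^1, which has 2 zeros,
so the curve meets a general hyperplane in 2 points. Degree = 2.

2


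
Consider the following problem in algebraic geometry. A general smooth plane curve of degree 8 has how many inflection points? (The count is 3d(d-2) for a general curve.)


For a general smooth plane curve C of degree d, the inflection points are
the intersection of C with its Hessian curve, which has degree 3(d-2).
By Bezout, the total intersection number is d * 3(d-2) = 8 * 18 = 144.
For a general curve every flex is ordinary, so each contributes
multiplicity 1 to C·Hess(C), and the number of distinct inflection
points is 3d(d-2).
Inflection points = 3*8*(8-2) = 3*8*6 = 144

144


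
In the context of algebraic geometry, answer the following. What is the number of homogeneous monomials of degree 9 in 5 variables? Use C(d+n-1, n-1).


The number of degree-9 monomials in 5 variables is C(d+n-1, n-1).
= C(9+5-1, 5-1) = C(13, 4)
= 715

715


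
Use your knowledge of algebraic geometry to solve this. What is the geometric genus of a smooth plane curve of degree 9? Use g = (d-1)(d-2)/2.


Using the genus formula for smooth plane curves:
g = (d-1)(d-2)/2
g = (9-1)(9-2)/2
g = 8*7/2
g = 56/2 = 28

28


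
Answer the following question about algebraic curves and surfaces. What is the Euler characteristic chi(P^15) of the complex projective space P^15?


The complex projective space P^15 has one cell in each even real dimension 0, 2, ..., 30.
The cohomology groups are H^{2k}(P^15) = Z for k = 0,...,15, and 0 otherwise.
Euler characteristic = sum of Betti numbers = 1 per even-dimensional cohomology group.
chi(P^15) = 15 + 1 = 16

16


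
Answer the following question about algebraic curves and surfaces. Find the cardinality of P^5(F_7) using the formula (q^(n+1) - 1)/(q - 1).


P^5(F_7) has (q^(n+1) - 1)/(q - 1) points.
= 7^5 + 7^4 + 7^3 + 7^2 + 7^1 + 7^0
= 16807 + 2401 + 343 + 49 + 7 + 1
= 19608

19608


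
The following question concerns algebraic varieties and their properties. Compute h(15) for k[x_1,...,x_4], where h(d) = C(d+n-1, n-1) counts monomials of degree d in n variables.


The Hilbert function for the polynomial ring in 4 variables is:
h(d) = C(d+n-1, n-1)
h(15) = C(15+4-1, 4-1) = C(18, 3)
= 18! / (3! * 15!)
= 816

816


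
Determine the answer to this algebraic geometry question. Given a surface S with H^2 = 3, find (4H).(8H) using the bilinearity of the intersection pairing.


Using bilinearity of the intersection pairing on a surface S:
(aH).(bH) = ab * (H.H)
We have H^2 = 3.
D.E = (4H).(8H) = 4*8*3
= 32*3
= 96

96


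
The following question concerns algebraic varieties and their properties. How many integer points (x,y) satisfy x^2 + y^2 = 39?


Systematically check integer values of x where x^2 <= 39.
For each valid x, check if 39 - x^2 is a perfect square.
Total integer solutions found: 0

0


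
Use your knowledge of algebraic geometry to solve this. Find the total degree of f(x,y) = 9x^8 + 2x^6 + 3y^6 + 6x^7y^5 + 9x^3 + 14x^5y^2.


Examine each term for its total degree (sum of exponents).
  Term '9x^8' has total degree 8+0 = 8.
  Term '2x^6' has total degree 6+0 = 6.
  Term '3y^6' has total degree 0+6 = 6.
  Term '6x^7y^5' has total degree 7+5 = 12.
  Term '9x^3' has total degree 3+0 = 3.
  Term '14x^5y^2' has total degree 5+2 = 7.
The maximum total degree among all terms is 12.

12


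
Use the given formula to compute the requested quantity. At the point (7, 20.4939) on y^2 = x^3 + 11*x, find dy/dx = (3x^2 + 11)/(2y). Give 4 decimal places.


Using implicit differentiation of y^2 = x^3 + 11*x:
2y * dy/dx = 3x^2 + 11
dy/dx = (3x^2 + 11)/(2y)
Numerator: 3*7^2 + 11 = 158
Denominator: 2*20.4939 = 40.9878
dy/dx = 158/40.9878 = 3.8548

3.8548


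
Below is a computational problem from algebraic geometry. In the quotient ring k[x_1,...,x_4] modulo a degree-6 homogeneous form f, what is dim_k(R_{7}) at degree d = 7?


For R = k[x_1,...,x_n]/(f) with f homogeneous of degree e:
The Hilbert series is (1 - t^e)/(1 - t)^n.
So h(d) = C(d+n-1, n-1) - C(d-e+n-1, n-1) for d >= e.
With n=4, e=6, d=7:
C(7+4-1, 4-1) = C(10, 3) = 120
C(7-6+4-1, 4-1) = C(4, 3) = 4
h(7) = 120 - 4 = 116

116


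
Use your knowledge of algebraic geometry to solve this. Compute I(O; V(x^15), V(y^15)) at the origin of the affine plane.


The intersection multiplicity of V(x^a) and V(y^b) at the origin is:
I(O; V(x^15), V(y^15)) = dim_k(k[x,y]/(x^15, y^15))
A basis for k[x,y]/(x^15, y^15) is the set of monomials x^i * y^j
where 0 <= i < 15 and 0 <= j < 15.
The number of such monomials is 15 * 15 = 225

225


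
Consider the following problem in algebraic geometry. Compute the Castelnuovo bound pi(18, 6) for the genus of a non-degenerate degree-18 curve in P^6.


Castelnuovo's bound: write d - 1 = m(r-1) + epsilon with 0 <= epsilon < r-1.
d - 1 = 18 - 1 = 17
r - 1 = 6 - 1 = 5
17 = 3*5 + 2, so m = 3, epsilon = 2
pi(d, r) = m(m-1)(r-1)/2 + m*epsilon
= 3*2*5/2 + 3*2
= 30/2 + 6
= 15 + 6 = 21

21


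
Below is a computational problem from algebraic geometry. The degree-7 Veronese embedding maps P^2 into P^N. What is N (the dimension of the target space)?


The Veronese embedding v_d: P^n -> P^N maps each point to all
degree-d monomials in n+1 homogeneous coordinates.
N = C(n+d, d) - 1
N = C(2+7, 7) - 1
N = C(9, 7) - 1
C(9, 7) = 36
N = 36 - 1 = 35

35


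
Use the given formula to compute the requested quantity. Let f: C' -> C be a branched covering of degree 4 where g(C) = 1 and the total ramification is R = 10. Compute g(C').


Riemann-Hurwitz formula: 2g' - 2 = d(2g - 2) + R
Given: d = 4, g = 1, R = 10
2g' - 2 = 4*(2*1 - 2) + 10
2g' - 2 = 4*0 + 10
2g' - 2 = 0 + 10 = 10
2g' = 12
g' = 6

6


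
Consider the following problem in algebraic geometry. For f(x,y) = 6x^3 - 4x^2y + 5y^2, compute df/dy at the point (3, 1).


df/dy = (-4)*x^2 + 2*5*y^1
At (3,1): (-4)*3^2 + 2*5*1^1
= -36 + 10
= -26

-26


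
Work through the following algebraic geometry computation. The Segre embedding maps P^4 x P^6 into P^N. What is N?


The Segre embedding maps P^m x P^n into P^N via
all products of coordinates from each factor.
N = (m+1)(n+1) - 1
N = (4+1)(6+1) - 1
N = 5*7 - 1
N = 35 - 1 = 34

34


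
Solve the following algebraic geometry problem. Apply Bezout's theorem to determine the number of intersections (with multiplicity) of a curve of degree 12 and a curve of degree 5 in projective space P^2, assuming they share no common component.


Bezout's theorem states the intersection count equals the product of degrees.
Intersection count = 12 * 5 = 60

60


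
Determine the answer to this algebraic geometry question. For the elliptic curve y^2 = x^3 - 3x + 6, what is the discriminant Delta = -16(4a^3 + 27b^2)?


Compute each component:
4a^3 = 4*(-3)^3 = 4*(-27) = -108
27b^2 = 27*6^2 = 27*36 = 972
4a^3 + 27b^2 = -108 + 972 = 864
Delta = -16*864 = -13824

-13824


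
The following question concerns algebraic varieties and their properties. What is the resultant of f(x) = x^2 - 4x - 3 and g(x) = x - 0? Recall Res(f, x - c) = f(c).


For Res(f, x - c), we evaluate f at x = c.
f(0) = 0^2 - 4*0 - 3
= 0 + 0 - 3
= 0 - 3 = -3
Res(f, g) = -3

-3


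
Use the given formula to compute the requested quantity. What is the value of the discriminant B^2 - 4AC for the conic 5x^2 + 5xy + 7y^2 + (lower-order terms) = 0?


The discriminant of a conic Ax^2 + Bxy + Cy^2 + ... = 0 is B^2 - 4AC.
B^2 = 5^2 = 25
4AC = 4*5*7 = 140
Discriminant = 25 - 140 = -115

-115


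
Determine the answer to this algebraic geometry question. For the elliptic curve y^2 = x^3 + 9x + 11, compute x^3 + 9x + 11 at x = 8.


Compute x^3 + 9x + 11 at x = 8:
x^3 = 8^3 = 512
9*x = 9*8 = 72
Sum: 512 + 72 + 11 = 595

595


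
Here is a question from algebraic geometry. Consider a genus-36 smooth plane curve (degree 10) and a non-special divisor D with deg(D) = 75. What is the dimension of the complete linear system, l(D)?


First, compute the genus of a smooth plane curve of degree 10:
g = (d-1)(d-2)/2 = (10-1)(10-2)/2 = 36
For a non-special divisor D (i.e., h^1(D) = 0), Riemann-Roch gives:
l(D) = deg(D) - g + 1
Since deg(D) = 75 >= 2g - 1 = 71, D is non-special.
l(D) = 75 - 36 + 1 = 40

40


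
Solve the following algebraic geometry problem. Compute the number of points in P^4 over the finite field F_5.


P^4(F_5) has (q^(n+1) - 1)/(q - 1) points.
= 5^4 + 5^3 + 5^2 + 5^1 + 5^0
= 625 + 125 + 25 + 5 + 1
= 781

781


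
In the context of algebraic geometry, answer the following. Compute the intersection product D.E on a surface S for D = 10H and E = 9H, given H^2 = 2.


Using bilinearity of the intersection pairing on a surface S:
(aH).(bH) = ab * (H.H)
We have H^2 = 2.
D.E = (10H).(9H) = 10*9*2
= 90*2
= 180

180


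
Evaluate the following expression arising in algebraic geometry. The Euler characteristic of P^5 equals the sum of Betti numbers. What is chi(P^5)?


The complex projective space P^5 has one cell in each even real dimension 0, 2, ..., 10.
The cohomology groups are H^{2k}(P^5) = Z for k = 0,...,5, and 0 otherwise.
Euler characteristic = sum of Betti numbers = 1 per even-dimensional cohomology group.
chi(P^5) = 5 + 1 = 6

6


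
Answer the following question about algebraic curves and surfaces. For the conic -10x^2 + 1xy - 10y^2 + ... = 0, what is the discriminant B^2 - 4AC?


The discriminant of a conic Ax^2 + Bxy + Cy^2 + ... = 0 is B^2 - 4AC.
B^2 = 1^2 = 1
4AC = 4*(-10)*(-10) = 400
Discriminant = 1 - 400 = -399

-399


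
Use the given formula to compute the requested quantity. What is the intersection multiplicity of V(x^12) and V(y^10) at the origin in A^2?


The intersection multiplicity of V(x^a) and V(y^b) at the origin is:
I(O; V(x^12), V(y^10)) = dim_k(k[x,y]/(x^12, y^10))
A basis for k[x,y]/(x^12, y^10) is the set of monomials x^i * y^j
where 0 <= i < 12 and 0 <= j < 10.
The number of such monomials is 12 * 10 = 120

120


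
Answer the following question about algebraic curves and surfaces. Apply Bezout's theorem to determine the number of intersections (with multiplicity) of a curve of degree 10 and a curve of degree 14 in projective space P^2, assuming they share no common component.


Bezout's theorem states the intersection count equals the product of degrees.
Intersection count = 10 * 14 = 140

140


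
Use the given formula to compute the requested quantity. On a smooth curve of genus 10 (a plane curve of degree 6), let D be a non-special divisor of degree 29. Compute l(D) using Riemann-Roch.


First, compute the genus of a smooth plane curve of degree 6:
g = (d-1)(d-2)/2 = (6-1)(6-2)/2 = 10
For a non-special divisor D (i.e., h^1(D) = 0), Riemann-Roch gives:
l(D) = deg(D) - g + 1
Since deg(D) = 29 >= 2g - 1 = 19, D is non-special.
l(D) = 29 - 10 + 1 = 20

20


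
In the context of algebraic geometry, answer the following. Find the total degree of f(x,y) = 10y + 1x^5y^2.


Examine each term for its total degree (sum of exponents).
  Term '10y' has total degree 0+1 = 1.
  Term '1x^5y^2' has total degree 5+2 = 7.
The maximum total degree among all terms is 7.

7


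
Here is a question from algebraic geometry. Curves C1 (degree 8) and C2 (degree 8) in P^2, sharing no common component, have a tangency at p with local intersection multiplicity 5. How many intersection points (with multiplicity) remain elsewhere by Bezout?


By Bezout's theorem, the total intersection number is d1 * d2.
Total = 8 * 8 = 64
Intersection multiplicity at p = 5
Remaining intersections = 64 - 5 = 59

59


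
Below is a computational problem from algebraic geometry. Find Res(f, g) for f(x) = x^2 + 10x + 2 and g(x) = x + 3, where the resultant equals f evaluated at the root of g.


For Res(f, x - c), we evaluate f at x = c.
f(-3) = (-3)^2 + 10*(-3) + 2
= 9 - 30 + 2
= -21 + 2 = -19
Res(f, g) = -19

-19


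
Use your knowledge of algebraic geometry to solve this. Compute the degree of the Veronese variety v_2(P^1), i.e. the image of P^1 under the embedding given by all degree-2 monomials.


The Veronese variety v_2(P^1) has degree d^r.
d^r = 2^1 = 2

2


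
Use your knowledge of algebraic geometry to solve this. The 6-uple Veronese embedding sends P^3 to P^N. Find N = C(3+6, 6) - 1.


The Veronese embedding v_d: P^n -> P^N maps each point to all
degree-d monomials in n+1 homogeneous coordinates.
N = C(n+d, d) - 1
N = C(3+6, 6) - 1
N = C(9, 6) - 1
C(9, 6) = 84
N = 84 - 1 = 83

83


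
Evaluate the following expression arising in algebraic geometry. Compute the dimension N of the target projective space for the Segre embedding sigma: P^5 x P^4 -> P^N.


The Segre embedding maps P^m x P^n into P^N via
all products of coordinates from each factor.
N = (m+1)(n+1) - 1
N = (5+1)(4+1) - 1
N = 6*5 - 1
N = 30 - 1 = 29

29


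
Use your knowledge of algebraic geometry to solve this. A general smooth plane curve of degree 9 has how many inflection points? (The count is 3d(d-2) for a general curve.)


For a general smooth plane curve C of degree d, the inflection points are
the intersection of C with its Hessian curve, which has degree 3(d-2).
By Bezout, the total intersection number is d * 3(d-2) = 9 * 21 = 189.
For a general curve every flex is ordinary, so each contributes
multiplicity 1 to C·Hess(C), and the number of distinct inflection
points is 3d(d-2).
Inflection points = 3*9*(9-2) = 3*9*7 = 189

189


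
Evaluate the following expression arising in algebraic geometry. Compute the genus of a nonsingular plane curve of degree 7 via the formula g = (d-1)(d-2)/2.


Using the genus formula for smooth plane curves:
g = (d-1)(d-2)/2
g = (7-1)(7-2)/2
g = 6*5/2
g = 30/2 = 15

15


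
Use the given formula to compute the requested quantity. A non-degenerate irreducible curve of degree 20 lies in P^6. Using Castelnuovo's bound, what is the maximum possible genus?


Castelnuovo's bound: write d - 1 = m(r-1) + epsilon with 0 <= epsilon < r-1.
d - 1 = 20 - 1 = 19
r - 1 = 6 - 1 = 5
19 = 3*5 + 4, so m = 3, epsilon = 4
pi(d, r) = m(m-1)(r-1)/2 + m*epsilon
= 3*2*5/2 + 3*4
= 30/2 + 12
= 15 + 12 = 27

27


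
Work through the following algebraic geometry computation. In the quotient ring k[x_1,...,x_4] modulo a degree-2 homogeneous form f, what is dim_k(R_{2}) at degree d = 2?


For R = k[x_1,...,x_n]/(f) with f homogeneous of degree e:
The Hilbert series is (1 - t^e)/(1 - t)^n.
So h(d) = C(d+n-1, n-1) - C(d-e+n-1, n-1) for d >= e.
With n=4, e=2, d=2:
C(2+4-1, 4-1) = C(5, 3) = 10
C(2-2+4-1, 4-1) = C(3, 3) = 1
h(2) = 10 - 1 = 9

9


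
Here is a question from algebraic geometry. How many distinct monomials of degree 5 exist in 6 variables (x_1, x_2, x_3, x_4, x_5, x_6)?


The number of degree-5 monomials in 6 variables is C(d+n-1, n-1).
= C(5+6-1, 6-1) = C(10, 5)
= 252

252


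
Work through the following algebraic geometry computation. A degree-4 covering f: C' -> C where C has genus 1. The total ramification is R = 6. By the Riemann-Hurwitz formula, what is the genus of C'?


Riemann-Hurwitz formula: 2g' - 2 = d(2g - 2) + R
Given: d = 4, g = 1, R = 6
2g' - 2 = 4*(2*1 - 2) + 6
2g' - 2 = 4*0 + 6
2g' - 2 = 0 + 6 = 6
2g' = 8
g' = 4

4


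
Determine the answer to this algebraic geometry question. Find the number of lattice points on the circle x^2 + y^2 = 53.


Systematically check integer values of x where x^2 <= 53.
For each valid x, check if 53 - x^2 is a perfect square.
x=2: 53 - 4 = 49, sqrt = 7 (valid)
x=7: 53 - 49 = 4, sqrt = 2 (valid)
Total integer solutions found: 8

8


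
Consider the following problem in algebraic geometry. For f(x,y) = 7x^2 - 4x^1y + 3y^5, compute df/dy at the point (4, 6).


df/dy = (-4)*x^1 + 5*3*y^4
At (4,6): (-4)*4^1 + 5*3*6^4
= -16 + 19440
= 19424

19424


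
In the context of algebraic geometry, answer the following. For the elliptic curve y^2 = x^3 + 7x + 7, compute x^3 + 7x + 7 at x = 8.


Compute x^3 + 7x + 7 at x = 8:
x^3 = 8^3 = 512
7*x = 7*8 = 56
Sum: 512 + 56 + 7 = 575

575


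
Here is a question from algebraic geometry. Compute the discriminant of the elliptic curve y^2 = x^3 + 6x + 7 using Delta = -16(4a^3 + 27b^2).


Compute each component:
4a^3 = 4*6^3 = 4*216 = 864
27b^2 = 27*7^2 = 27*49 = 1323
4a^3 + 27b^2 = 864 + 1323 = 2187
Delta = -16*2187 = -34992

-34992


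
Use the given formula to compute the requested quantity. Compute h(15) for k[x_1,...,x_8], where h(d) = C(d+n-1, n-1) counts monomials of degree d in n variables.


The Hilbert function for the polynomial ring in 8 variables is:
h(d) = C(d+n-1, n-1)
h(15) = C(15+8-1, 8-1) = C(22, 7)
= 22! / (7! * 15!)
= 170544

170544


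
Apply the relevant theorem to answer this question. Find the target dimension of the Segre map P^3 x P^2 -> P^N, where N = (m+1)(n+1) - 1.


The Segre embedding maps P^m x P^n into P^N via
all products of coordinates from each factor.
N = (m+1)(n+1) - 1
N = (3+1)(2+1) - 1
N = 4*3 - 1
N = 12 - 1 = 11

11


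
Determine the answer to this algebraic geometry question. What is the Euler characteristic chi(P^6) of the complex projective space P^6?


The complex projective space P^6 has one cell in each even real dimension 0, 2, ..., 12.
The cohomology groups are H^{2k}(P^6) = Z for k = 0,...,6, and 0 otherwise.
Euler characteristic = sum of Betti numbers = 1 per even-dimensional cohomology group.
chi(P^6) = 6 + 1 = 7

7


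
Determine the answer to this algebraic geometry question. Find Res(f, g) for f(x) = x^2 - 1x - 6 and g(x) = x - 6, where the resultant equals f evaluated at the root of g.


For Res(f, x - c), we evaluate f at x = c.
f(6) = 6^2 - 1*6 - 6
= 36 - 6 - 6
= 30 - 6 = 24
Res(f, g) = 24

24


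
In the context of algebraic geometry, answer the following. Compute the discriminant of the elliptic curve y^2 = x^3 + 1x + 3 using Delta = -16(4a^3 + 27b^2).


Compute each component:
4a^3 = 4*1^3 = 4*1 = 4
27b^2 = 27*3^2 = 27*9 = 243
4a^3 + 27b^2 = 4 + 243 = 247
Delta = -16*247 = -3952

-3952


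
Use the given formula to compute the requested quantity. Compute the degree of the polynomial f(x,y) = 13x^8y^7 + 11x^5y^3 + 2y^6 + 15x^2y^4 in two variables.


Examine each term for its total degree (sum of exponents).
  Term '13x^8y^7' has total degree 8+7 = 15.
  Term '11x^5y^3' has total degree 5+3 = 8.
  Term '2y^6' has total degree 0+6 = 6.
  Term '15x^2y^4' has total degree 2+4 = 6.
The maximum total degree among all terms is 15.

15


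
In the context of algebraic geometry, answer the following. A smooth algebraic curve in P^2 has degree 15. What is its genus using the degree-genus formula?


Using the genus formula for smooth plane curves:
g = (d-1)(d-2)/2
g = (15-1)(15-2)/2
g = 14*13/2
g = 182/2 = 91

91


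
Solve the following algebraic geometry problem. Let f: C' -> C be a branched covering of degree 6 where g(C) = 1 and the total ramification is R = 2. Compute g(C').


Riemann-Hurwitz formula: 2g' - 2 = d(2g - 2) + R
Given: d = 6, g = 1, R = 2
2g' - 2 = 6*(2*1 - 2) + 2
2g' - 2 = 6*0 + 2
2g' - 2 = 0 + 2 = 2
2g' = 4
g' = 2

2
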